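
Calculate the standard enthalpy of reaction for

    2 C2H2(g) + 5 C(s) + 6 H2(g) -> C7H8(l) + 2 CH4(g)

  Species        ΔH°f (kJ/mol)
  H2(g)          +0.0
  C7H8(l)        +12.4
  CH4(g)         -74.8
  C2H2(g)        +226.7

ΔH°rxn = Σ nΔHf°(products) − Σ nΔHf°(reactants).
Products: 1·(+12.4) + 2·(-74.8) = -137.2
Reactants: 2·(+226.7) + 5·(+0.0) + 6·(+0.0) = +453.4
ΔH° = (-137.2) − (+453.4) = -590.6 kJ/mol

ΔH° = -590.6 kJ/mol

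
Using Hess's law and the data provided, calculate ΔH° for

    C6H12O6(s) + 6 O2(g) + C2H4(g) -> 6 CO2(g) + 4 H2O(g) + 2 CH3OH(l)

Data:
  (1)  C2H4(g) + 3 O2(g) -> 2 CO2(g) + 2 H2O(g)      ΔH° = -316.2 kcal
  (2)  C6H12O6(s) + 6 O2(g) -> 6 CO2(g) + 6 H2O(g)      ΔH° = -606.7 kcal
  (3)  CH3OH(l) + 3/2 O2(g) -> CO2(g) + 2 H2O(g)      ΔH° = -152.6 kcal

(1) as written (C2H4(g) already on the reactant side): -316.2 kcal
(2) as written (C6H12O6(s) already on the reactant side): -606.7 kcal
(3) reversed and × 2 (reverse to put CH3OH(l) on the product side; ×2 to match 2 CH3OH(l) in the target): (-2)·(-152.6) = +305.2 kcal
By Hess's law, ΔH° = (-316.2) + (-606.7) + (+305.2) = -617.7 kcal

ΔH° = -617.7 kcal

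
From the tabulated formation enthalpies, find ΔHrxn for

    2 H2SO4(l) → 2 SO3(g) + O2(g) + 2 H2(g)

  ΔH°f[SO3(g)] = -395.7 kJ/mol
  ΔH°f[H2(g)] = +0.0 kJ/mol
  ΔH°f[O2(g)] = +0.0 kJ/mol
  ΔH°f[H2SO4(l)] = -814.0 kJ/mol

ΔH°rxn = Σ nΔHf°(products) − Σ nΔHf°(reactants).
Products: 2·(-395.7) + 1·(+0.0) + 2·(+0.0) = -791.4
Reactants: 2·(-814.0) = -1628.0
ΔHrxn = (-791.4) − (-1628.0) = 836.6 kJ/mol

ΔHrxn = 836.6 kJ/mol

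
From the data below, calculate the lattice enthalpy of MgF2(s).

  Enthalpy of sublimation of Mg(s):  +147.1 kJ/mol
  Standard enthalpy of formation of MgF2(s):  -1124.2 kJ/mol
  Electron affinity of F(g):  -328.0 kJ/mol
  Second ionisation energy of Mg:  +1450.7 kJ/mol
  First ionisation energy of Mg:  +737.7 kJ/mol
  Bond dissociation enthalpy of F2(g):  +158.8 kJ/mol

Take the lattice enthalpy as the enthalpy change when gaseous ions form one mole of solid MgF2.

U = -2962.5 kJ/mol

ΔHf° = 1·ΔHsub + 1·(ΣIE) + 1·D(F2) + 2·EA + U
-1124.2 = 1·(+147.1) + 1·(+2188.4) + 1·(+158.8) + 2·(-328.0) + U
U = -1124.2 − (+1838.3) = -2962.5 kJ/mol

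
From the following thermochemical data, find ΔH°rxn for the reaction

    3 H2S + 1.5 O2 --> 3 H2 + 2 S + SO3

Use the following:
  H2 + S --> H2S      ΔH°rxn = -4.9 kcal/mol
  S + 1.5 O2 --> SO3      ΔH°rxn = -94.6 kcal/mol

ΔH°rxn = -79.9 kcal/mol

equation 1 reversed and × 3 (H2S must end up as a reactant; ×3 to match 3 H2S in the target): (-3)·(-4.9) = +14.7 kcal/mol
equation 2 as written (SO3 already on the product side): -94.6 kcal/mol
ΔH°rxn = (-3)·(-4.9) + (1)·(-94.6) = -79.9 kcal/mol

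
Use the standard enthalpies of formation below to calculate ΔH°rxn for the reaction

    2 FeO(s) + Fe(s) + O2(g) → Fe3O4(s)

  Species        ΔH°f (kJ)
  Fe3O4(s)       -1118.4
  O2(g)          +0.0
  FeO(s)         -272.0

Products: 1·(-1118.4) = -1118.4
Reactants: 2·(-272.0) + 1·(+0.0) + 1·(+0.0) = -544.0
ΔH°rxn = (-1118.4) − (-544.0) = -574.4 kJ

ΔH°rxn = -574.4 kJ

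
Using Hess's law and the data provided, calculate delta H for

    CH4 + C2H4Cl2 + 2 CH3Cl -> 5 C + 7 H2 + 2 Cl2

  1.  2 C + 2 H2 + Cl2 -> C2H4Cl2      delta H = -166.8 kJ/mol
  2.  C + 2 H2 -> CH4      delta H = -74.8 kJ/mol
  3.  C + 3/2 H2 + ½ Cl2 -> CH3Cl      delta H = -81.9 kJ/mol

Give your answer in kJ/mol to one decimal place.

eq. 1 reversed: +166.8 kJ/mol
eq. 2 reversed: +74.8 kJ/mol
eq. 3 reversed and × 2: (-2)·(-81.9) = +163.8 kJ/mol
Combining the equations, delta H = (+166.8) + (+74.8) + (+163.8) = 405.4 kJ/mol

delta H = 405.4 kJ/mol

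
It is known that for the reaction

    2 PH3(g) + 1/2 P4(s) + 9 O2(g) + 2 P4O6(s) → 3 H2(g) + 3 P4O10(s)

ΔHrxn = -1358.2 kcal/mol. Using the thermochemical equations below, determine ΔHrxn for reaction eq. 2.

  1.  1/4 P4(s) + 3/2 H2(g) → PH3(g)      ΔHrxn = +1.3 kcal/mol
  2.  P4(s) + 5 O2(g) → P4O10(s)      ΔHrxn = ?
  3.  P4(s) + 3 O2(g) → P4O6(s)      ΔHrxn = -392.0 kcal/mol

ΔHrxn = -713.2 kcal/mol

eq. 1 reversed and × 2: (-2)·(+1.3) = -2.6 kcal/mol
eq. 2 × 3: contributes 3·x
eq. 3 reversed and × 2: (-2)·(-392.0) = +784.0 kcal/mol
-1358.2 = (-2.6) + (+784.0) + 3·x
x = (-1358.2 − (+781.4)) / (3) = -713.2 kcal/mol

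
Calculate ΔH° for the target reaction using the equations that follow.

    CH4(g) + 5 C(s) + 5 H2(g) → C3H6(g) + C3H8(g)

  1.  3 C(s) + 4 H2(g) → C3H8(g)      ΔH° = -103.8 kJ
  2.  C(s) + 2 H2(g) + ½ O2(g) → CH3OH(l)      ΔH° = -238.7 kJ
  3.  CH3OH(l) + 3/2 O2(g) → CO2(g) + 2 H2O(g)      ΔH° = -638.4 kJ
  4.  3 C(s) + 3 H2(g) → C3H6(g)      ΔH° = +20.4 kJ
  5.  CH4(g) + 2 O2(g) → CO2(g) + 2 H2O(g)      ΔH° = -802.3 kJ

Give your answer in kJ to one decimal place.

eq. 1 as written: -103.8 kJ
eq. 2 reversed: +238.7 kJ
eq. 3 reversed: +638.4 kJ
eq. 4 as written: +20.4 kJ
eq. 5 as written: -802.3 kJ
Combining the equations, ΔH° = (-103.8) + (+238.7) + (+638.4) + (+20.4) + (-802.3) = -8.6 kJ

ΔH° = -8.6 kJ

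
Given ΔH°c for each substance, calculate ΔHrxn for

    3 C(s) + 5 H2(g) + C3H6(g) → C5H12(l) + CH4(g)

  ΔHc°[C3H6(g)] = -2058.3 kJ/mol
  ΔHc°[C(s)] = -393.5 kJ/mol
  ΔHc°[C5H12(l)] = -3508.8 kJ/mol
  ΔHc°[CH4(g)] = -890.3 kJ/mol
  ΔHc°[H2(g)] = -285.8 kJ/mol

With combustion enthalpies, reactants minus products:
= [3·(-393.5) + 5·(-285.8) + 1·(-2058.3)] − [1·(-3508.8) + 1·(-890.3)]
= -268.7 kJ/mol

ΔHrxn = -268.7 kJ/mol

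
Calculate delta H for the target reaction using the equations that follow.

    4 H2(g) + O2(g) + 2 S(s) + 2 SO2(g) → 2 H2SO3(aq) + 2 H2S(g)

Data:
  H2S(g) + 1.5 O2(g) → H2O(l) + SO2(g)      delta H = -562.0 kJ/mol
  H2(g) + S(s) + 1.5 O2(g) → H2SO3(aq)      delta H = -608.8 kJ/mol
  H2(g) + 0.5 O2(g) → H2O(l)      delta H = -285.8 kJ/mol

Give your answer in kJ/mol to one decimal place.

equation 1 reversed and × 2 (reverse to put H2S(g) on the product side; scale by 2 for the 2 H2S(g)): (-2)·(-562.0) = +1124.0 kJ/mol
equation 2 × 2 (scale by 2 for the 2 H2SO3(aq)): (2)·(-608.8) = -1217.6 kJ/mol
equation 3 × 2: (2)·(-285.8) = -571.6 kJ/mol
Summing the manipulated equations, delta H = (-2)·(-562.0) + (2)·(-608.8) + (2)·(-285.8) = -665.2 kJ/mol

delta H = -665.2 kJ/mol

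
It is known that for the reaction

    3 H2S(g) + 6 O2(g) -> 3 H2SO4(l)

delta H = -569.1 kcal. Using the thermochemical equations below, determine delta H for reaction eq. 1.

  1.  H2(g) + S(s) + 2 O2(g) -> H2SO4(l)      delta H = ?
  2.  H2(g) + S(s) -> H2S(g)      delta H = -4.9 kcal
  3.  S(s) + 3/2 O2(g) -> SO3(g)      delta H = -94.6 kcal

delta H = -194.6 kcal

eq. 1 × 3: contributes 3·x
eq. 2 reversed and × 3: (-3)·(-4.9) = +14.7 kcal
eq. 3: not needed.
-569.1 = (+14.7) + 3·x
x = (-569.1 − (+14.7)) / (3) = -194.6 kcal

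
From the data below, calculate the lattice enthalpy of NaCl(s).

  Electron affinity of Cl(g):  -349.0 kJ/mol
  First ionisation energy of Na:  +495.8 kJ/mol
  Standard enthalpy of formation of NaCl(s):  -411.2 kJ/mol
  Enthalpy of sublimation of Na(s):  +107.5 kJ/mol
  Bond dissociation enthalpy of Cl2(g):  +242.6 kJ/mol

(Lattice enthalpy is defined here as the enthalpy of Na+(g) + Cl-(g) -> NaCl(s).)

U = -786.8 kJ/mol

ΔHf° = 1·ΔHsub + 1·(ΣIE) + 1/2·D(Cl2) + 1·EA + U
-411.2 = 1·(+107.5) + 1·(+495.8) + 1/2·(+242.6) + 1·(-349.0) + U
U = -411.2 − (+375.6) = -786.8 kJ/mol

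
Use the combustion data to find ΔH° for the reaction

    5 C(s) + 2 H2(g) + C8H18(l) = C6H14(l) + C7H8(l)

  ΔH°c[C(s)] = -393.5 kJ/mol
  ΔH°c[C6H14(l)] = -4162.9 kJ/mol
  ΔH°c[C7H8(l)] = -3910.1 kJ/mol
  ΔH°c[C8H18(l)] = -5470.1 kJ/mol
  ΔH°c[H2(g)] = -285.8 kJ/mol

ΔH° = 63.8 kJ/mol

Using ΔH = Σ nΔHc°(reactants) − Σ nΔHc°(products):
= [5·(-393.5) + 2·(-285.8) + 1·(-5470.1)] − [1·(-4162.9) + 1·(-3910.1)]
= 63.8 kJ/mol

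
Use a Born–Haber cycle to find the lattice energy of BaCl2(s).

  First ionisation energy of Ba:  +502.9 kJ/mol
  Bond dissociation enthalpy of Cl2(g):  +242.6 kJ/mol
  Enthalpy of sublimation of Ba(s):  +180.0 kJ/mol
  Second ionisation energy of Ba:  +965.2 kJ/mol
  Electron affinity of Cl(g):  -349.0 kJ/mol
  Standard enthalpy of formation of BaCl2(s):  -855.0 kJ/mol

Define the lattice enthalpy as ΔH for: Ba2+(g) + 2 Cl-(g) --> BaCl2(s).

U = -2047.7 kJ/mol

ΔHf° = 1·ΔHsub + 1·(ΣIE) + 1·D(Cl2) + 2·EA + U
-855.0 = 1·(+180.0) + 1·(+1468.1) + 1·(+242.6) + 2·(-349.0) + U
U = -855.0 − (+1192.7) = -2047.7 kJ/mol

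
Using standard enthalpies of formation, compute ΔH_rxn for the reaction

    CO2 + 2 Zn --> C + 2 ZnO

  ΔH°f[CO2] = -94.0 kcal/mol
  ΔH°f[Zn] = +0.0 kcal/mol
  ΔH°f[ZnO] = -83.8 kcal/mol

ΔH_rxn = -73.6 kcal/mol

Products: 1·(+0.0) + 2·(-83.8) = -167.6
Reactants: 1·(-94.0) + 2·(+0.0) = -94.0
ΔH_rxn = (-167.6) − (-94.0) = -73.6 kcal/mol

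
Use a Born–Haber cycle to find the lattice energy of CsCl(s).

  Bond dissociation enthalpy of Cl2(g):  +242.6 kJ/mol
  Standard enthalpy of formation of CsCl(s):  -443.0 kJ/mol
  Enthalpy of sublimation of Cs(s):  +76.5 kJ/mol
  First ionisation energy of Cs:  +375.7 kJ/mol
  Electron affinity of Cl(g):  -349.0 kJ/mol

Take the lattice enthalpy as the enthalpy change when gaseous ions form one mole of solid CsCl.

ΔHf° = 1·ΔHsub + 1·(ΣIE) + 1/2·D(Cl2) + 1·EA + U
-443.0 = 1·(+76.5) + 1·(+375.7) + 1/2·(+242.6) + 1·(-349.0) + U
U = -443.0 − (+224.5) = -667.5 kJ/mol

U = -667.5 kJ/mol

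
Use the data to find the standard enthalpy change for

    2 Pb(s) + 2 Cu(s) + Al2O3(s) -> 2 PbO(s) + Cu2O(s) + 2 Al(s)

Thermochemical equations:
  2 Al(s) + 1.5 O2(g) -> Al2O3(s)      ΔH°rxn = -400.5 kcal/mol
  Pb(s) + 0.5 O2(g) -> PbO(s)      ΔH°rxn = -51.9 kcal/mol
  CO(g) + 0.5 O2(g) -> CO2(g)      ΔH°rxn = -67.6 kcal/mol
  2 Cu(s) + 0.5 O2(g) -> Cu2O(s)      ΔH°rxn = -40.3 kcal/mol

equation 1 reversed (Al2O3(s) must end up as a reactant): +400.5 kcal/mol
equation 2 × 2 (scale by 2 for the 2 PbO(s)): (2)·(-51.9) = -103.8 kcal/mol
equation 3: not needed (CO2(g) appears nowhere else).
equation 4 as written (Cu2O(s) already on the product side): -40.3 kcal/mol
Since enthalpy is a state function, ΔH°rxn = (+400.5) + (-103.8) + (-40.3) = 256.4 kcal/mol

ΔH°rxn = 256.4 kcal/mol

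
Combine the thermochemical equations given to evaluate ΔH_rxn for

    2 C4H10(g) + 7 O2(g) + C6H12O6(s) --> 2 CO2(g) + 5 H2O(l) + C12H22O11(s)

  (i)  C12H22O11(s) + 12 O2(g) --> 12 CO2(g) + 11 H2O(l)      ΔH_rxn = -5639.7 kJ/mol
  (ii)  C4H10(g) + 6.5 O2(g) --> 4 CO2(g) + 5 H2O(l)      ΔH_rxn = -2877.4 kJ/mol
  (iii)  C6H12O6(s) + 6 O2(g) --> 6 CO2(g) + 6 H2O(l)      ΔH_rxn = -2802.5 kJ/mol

(i) reversed (reverse to put C12H22O11(s) on the product side): +5639.7 kJ/mol
(ii) × 2 (×2 to match 2 C4H10(g) in the target): (2)·(-2877.4) = -5754.8 kJ/mol
(iii) as written (C6H12O6(s) already on the reactant side): -2802.5 kJ/mol
ΔH_rxn = (-1)·(-5639.7) + (2)·(-2877.4) + (1)·(-2802.5) = -2917.6 kJ/mol

ΔH_rxn = -2917.6 kJ/mol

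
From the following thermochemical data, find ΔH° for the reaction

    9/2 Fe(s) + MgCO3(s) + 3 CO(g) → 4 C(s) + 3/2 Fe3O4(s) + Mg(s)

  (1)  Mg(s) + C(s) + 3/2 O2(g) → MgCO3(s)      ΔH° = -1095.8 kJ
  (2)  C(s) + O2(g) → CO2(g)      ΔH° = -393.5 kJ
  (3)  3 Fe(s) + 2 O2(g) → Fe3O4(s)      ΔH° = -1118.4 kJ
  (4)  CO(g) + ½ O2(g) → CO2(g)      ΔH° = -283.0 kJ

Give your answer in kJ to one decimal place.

(1) reversed (MgCO3(s) must end up as a reactant): +1095.8 kJ
(2) reversed and × 3: (-3)·(-393.5) = +1180.5 kJ
(3) × 3/2 (scale by 3/2 for the 3/2 Fe3O4(s)): (3/2)·(-1118.4) = -1677.6 kJ
(4) × 3 (×3 to match 3 CO(g) in the target): (3)·(-283.0) = -849.0 kJ
ΔH° = (+1095.8) + (+1180.5) + (-1677.6) + (-849.0) = -250.3 kJ

ΔH° = -250.3 kJ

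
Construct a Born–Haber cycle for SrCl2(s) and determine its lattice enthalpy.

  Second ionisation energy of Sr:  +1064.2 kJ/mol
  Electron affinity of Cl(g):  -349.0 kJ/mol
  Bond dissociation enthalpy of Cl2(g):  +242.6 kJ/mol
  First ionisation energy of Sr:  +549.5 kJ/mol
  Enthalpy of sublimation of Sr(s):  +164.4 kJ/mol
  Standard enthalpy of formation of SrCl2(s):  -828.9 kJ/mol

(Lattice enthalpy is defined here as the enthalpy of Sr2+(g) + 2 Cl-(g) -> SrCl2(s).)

U = -2151.6 kJ/mol

ΔHf° = 1·ΔHsub + 1·(ΣIE) + 1·D(Cl2) + 2·EA + U
-828.9 = 1·(+164.4) + 1·(+1613.7) + 1·(+242.6) + 2·(-349.0) + U
U = -828.9 − (+1322.7) = -2151.6 kJ/mol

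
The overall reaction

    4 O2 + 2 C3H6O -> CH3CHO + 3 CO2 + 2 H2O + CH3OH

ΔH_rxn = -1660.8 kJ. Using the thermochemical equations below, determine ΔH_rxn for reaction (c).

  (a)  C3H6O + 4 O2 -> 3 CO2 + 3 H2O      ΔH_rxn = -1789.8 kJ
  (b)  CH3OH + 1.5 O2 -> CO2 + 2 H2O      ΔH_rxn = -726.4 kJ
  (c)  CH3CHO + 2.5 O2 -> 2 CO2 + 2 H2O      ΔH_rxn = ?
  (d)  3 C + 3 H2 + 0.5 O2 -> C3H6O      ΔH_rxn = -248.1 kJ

ΔH_rxn = -1192.4 kJ

(a) × 2: (2)·(-1789.8) = -3579.6 kJ
(b) reversed (CH3OH must end up as a product): +726.4 kJ
(c) reversed (reverse to put CH3CHO on the product side): contributes −x
(d): not needed (H2 appears nowhere else).
-1660.8 = (-3579.6) + (+726.4) − x
x = (-1660.8 − (-2853.2)) / (-1) = -1192.4 kJ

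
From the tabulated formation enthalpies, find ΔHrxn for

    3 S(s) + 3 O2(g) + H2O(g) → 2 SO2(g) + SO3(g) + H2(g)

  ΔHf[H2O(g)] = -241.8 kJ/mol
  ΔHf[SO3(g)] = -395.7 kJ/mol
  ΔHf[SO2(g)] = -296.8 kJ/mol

ΔHrxn = -747.5 kJ/mol

Products: 2·(-296.8) + 1·(-395.7) + 1·(+0.0) = -989.3
Reactants: 3·(+0.0) + 3·(+0.0) + 1·(-241.8) = -241.8
ΔHrxn = (-989.3) − (-241.8) = -747.5 kJ/mol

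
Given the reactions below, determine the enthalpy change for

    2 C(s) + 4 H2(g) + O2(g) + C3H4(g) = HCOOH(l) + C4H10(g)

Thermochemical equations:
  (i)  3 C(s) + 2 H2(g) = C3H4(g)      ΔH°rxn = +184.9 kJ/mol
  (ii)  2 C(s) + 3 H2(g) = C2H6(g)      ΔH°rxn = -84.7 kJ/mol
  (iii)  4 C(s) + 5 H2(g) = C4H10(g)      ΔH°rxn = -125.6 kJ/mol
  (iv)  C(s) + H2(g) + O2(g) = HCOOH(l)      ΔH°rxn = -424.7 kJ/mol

ΔH°rxn = -735.2 kJ/mol

(i) reversed (reverse to put C3H4(g) on the reactant side): -184.9 kJ/mol
(ii): not needed (C2H6(g) appears nowhere else).
(iii) as written (C4H10(g) already on the product side): -125.6 kJ/mol
(iv) as written (HCOOH(l) already on the product side): -424.7 kJ/mol
By Hess's law, ΔH°rxn = (-1)·(+184.9) + (1)·(-125.6) + (1)·(-424.7) = -735.2 kJ/mol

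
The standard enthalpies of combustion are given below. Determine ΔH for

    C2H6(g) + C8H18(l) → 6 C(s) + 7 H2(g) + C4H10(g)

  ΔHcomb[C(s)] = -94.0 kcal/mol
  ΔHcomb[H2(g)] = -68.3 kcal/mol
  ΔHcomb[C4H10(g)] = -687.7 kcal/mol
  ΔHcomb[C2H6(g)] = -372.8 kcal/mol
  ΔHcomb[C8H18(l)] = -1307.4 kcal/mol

ΔH = 49.6 kcal/mol

Using ΔH = Σ nΔHc°(reactants) − Σ nΔHc°(products):
= [1·(-372.8) + 1·(-1307.4)] − [6·(-94.0) + 7·(-68.3) + 1·(-687.7)]
= 49.6 kcal/mol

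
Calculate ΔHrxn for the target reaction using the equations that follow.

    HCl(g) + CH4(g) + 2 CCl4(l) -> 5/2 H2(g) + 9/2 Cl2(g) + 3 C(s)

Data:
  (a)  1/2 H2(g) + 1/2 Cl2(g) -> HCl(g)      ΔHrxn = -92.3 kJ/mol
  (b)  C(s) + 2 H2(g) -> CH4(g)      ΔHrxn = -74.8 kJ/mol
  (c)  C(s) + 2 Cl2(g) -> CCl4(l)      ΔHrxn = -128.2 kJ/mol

ΔHrxn = 423.5 kJ/mol

(a) reversed (reverse to put HCl(g) on the reactant side): +92.3 kJ/mol
(b) reversed (CH4(g) must end up as a reactant): +74.8 kJ/mol
(c) reversed and × 2 (CCl4(l) must end up as a reactant; ×2 to match 2 CCl4(l) in the target): (-2)·(-128.2) = +256.4 kJ/mol
Combining the equations, ΔHrxn = (+92.3) + (+74.8) + (+256.4) = 423.5 kJ/mol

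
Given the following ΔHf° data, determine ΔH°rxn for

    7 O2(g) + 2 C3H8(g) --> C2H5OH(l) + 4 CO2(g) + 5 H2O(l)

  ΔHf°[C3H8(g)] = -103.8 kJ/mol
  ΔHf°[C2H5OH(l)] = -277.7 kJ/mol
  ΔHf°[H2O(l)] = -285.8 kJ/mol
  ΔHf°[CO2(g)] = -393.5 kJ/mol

ΔH°rxn = -3073.1 kJ/mol

Products: 1·(-277.7) + 4·(-393.5) + 5·(-285.8) = -3280.7
Reactants: 7·(+0.0) + 2·(-103.8) = -207.6
ΔH°rxn = (-3280.7) − (-207.6) = -3073.1 kJ/mol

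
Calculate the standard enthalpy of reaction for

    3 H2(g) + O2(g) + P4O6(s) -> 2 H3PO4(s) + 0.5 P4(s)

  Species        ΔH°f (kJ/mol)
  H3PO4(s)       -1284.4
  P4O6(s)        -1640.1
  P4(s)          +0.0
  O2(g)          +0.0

Products: 2·(-1284.4) + 1/2·(+0.0) = -2568.8
Reactants: 3·(+0.0) + 1·(+0.0) + 1·(-1640.1) = -1640.1
ΔH° = (-2568.8) − (-1640.1) = -928.7 kJ/mol

ΔH° = -928.7 kJ/mol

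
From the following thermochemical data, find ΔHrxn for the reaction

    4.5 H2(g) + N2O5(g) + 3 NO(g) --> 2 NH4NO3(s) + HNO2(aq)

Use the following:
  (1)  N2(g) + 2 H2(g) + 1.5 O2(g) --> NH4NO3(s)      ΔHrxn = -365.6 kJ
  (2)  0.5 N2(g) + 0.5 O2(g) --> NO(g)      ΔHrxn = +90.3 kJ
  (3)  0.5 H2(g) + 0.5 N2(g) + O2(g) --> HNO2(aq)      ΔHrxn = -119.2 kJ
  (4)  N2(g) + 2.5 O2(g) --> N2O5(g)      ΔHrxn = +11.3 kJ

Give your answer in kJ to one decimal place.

(1) × 2 (scale by 2 for the 2 NH4NO3(s)): (2)·(-365.6) = -731.2 kJ
(2) reversed and × 3 (NO(g) must end up as a reactant; ×3 to match 3 NO(g) in the target): (-3)·(+90.3) = -270.9 kJ
(3) as written (HNO2(aq) already on the product side): -119.2 kJ
(4) reversed (reverse to put N2O5(g) on the reactant side): -11.3 kJ
ΔHrxn = (2)·(-365.6) + (-3)·(+90.3) + (1)·(-119.2) + (-1)·(+11.3) = -1132.6 kJ

ΔHrxn = -1132.6 kJ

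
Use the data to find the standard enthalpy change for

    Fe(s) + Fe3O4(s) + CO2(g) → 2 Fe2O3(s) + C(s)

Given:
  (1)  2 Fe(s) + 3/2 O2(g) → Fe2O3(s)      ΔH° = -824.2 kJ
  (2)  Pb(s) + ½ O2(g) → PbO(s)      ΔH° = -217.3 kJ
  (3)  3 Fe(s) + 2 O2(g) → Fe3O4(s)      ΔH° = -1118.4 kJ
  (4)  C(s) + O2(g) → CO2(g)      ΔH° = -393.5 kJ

(1) × 2 (scale by 2 for the 2 Fe2O3(s)): (2)·(-824.2) = -1648.4 kJ
(2): not needed (PbO(s) appears nowhere else).
(3) reversed (Fe3O4(s) must end up as a reactant): +1118.4 kJ
(4) reversed (reverse to put CO2(g) on the reactant side): +393.5 kJ
ΔH° = (-1648.4) + (+1118.4) + (+393.5) = -136.5 kJ

ΔH° = -136.5 kJ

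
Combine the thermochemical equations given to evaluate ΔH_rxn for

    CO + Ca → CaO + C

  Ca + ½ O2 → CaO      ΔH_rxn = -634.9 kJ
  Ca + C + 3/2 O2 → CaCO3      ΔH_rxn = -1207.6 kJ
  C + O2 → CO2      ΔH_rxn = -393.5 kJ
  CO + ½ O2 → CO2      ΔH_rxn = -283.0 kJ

equation 1 as written (CaO already on the product side): -634.9 kJ
equation 2: not needed (CaCO3 appears nowhere else).
equation 3 reversed: +393.5 kJ
equation 4 as written (CO already on the reactant side): -283.0 kJ
Combining the equations, ΔH_rxn = (1)·(-634.9) + (-1)·(-393.5) + (1)·(-283.0) = -524.4 kJ

ΔH_rxn = -524.4 kJ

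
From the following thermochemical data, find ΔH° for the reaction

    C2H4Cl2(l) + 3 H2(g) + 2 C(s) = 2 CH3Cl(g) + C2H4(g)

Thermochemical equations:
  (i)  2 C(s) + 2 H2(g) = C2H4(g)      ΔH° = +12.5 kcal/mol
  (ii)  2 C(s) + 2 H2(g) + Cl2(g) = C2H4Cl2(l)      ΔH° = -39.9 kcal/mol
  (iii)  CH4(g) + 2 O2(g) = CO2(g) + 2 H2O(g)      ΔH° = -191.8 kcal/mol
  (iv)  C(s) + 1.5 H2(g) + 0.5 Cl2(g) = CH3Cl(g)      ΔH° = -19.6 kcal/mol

(i) as written: +12.5 kcal/mol
(ii) reversed: +39.9 kcal/mol
(iii): not needed.
(iv) × 2: (2)·(-19.6) = -39.2 kcal/mol
Since enthalpy is a state function, ΔH° = (1)·(+12.5) + (-1)·(-39.9) + (2)·(-19.6) = 13.2 kcal/mol

ΔH° = 13.2 kcal/mol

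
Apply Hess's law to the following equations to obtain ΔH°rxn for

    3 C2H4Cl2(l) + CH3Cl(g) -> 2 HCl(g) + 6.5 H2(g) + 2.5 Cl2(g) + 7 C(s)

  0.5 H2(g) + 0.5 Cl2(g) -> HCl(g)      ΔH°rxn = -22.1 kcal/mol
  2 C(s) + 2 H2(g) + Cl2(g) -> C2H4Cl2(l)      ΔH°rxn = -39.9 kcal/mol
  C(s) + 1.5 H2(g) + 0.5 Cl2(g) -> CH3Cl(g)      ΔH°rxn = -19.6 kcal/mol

ΔH°rxn = 95.1 kcal/mol

equation 1 × 2: (2)·(-22.1) = -44.2 kcal/mol
equation 2 reversed and × 3: (-3)·(-39.9) = +119.7 kcal/mol
equation 3 reversed: +19.6 kcal/mol
Summing the manipulated equations, ΔH°rxn = (2)·(-22.1) + (-3)·(-39.9) + (-1)·(-19.6) = 95.1 kcal/mol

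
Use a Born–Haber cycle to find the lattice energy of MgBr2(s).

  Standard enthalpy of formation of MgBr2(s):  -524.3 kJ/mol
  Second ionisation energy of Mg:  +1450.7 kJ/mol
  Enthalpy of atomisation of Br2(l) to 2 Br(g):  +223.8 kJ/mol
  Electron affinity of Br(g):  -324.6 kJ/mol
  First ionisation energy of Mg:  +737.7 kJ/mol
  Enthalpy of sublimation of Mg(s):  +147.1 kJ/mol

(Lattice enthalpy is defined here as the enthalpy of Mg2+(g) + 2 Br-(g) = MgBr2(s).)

U = -2434.4 kJ/mol

ΔHf° = 1·ΔHsub + 1·(ΣIE) + 1·D(Br2) + 2·EA + U
-524.3 = 1·(+147.1) + 1·(+2188.4) + 1·(+223.8) + 2·(-324.6) + U
U = -524.3 − (+1910.1) = -2434.4 kJ/mol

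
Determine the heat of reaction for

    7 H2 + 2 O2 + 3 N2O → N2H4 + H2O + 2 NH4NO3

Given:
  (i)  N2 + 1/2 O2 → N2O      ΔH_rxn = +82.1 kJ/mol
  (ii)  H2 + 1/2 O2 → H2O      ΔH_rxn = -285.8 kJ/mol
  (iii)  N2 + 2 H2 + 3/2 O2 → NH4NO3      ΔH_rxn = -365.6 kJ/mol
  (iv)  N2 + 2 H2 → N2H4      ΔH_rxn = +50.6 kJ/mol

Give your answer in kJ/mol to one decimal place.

(i) reversed and × 3 (N2O must end up as a reactant; ×3 to match 3 N2O in the target): (-3)·(+82.1) = -246.3 kJ/mol
(ii) as written (H2O already on the product side): -285.8 kJ/mol
(iii) × 2 (×2 to match 2 NH4NO3 in the target): (2)·(-365.6) = -731.2 kJ/mol
(iv) as written (N2H4 already on the product side): +50.6 kJ/mol
ΔH_rxn = (-246.3) + (-285.8) + (-731.2) + (+50.6) = -1212.7 kJ/mol

ΔH_rxn = -1212.7 kJ/mol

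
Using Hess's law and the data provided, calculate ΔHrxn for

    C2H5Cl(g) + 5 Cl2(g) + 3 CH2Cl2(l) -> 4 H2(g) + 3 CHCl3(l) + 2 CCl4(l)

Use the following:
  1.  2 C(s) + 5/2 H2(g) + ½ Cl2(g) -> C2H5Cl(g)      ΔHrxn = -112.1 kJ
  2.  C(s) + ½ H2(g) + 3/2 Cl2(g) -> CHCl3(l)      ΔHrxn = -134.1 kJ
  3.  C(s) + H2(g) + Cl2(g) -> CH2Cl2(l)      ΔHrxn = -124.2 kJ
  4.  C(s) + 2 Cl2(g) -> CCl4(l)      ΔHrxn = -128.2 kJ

ΔHrxn = -174.0 kJ

eq. 1 reversed (reverse to put C2H5Cl(g) on the reactant side): +112.1 kJ
eq. 2 × 3 (scale by 3 for the 3 CHCl3(l)): (3)·(-134.1) = -402.3 kJ
eq. 3 reversed and × 3 (CH2Cl2(l) must end up as a reactant; ×3 to match 3 CH2Cl2(l) in the target): (-3)·(-124.2) = +372.6 kJ
eq. 4 × 2 (scale by 2 for the 2 CCl4(l)): (2)·(-128.2) = -256.4 kJ
Combining the equations, ΔHrxn = (+112.1) + (-402.3) + (+372.6) + (-256.4) = -174.0 kJ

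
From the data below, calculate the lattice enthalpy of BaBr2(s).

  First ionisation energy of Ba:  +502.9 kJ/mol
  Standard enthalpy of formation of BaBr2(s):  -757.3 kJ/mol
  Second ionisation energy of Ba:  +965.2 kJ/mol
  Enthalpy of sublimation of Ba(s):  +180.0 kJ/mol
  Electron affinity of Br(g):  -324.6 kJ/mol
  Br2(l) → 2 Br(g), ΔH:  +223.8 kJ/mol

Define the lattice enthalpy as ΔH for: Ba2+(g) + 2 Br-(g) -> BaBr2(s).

ΔHf° = 1·ΔHsub + 1·(ΣIE) + 1·D(Br2) + 2·EA + U
-757.3 = 1·(+180.0) + 1·(+1468.1) + 1·(+223.8) + 2·(-324.6) + U
U = -757.3 − (+1222.7) = -1980.0 kJ/mol

U = -1980.0 kJ/mol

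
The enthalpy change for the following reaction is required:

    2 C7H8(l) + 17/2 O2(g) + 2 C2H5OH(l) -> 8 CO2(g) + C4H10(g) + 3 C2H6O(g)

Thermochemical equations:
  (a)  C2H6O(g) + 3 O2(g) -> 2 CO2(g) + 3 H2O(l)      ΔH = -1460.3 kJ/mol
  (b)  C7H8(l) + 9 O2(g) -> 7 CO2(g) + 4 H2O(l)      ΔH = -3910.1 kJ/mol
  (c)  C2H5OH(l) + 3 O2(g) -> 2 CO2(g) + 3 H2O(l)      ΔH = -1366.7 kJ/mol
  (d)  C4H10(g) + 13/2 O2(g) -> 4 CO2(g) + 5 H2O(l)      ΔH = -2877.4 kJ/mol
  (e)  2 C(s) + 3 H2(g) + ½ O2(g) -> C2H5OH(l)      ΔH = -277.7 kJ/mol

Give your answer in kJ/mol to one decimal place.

(a) reversed and × 3 (C2H6O(g) must end up as a product; scale by 3 for the 3 C2H6O(g)): (-3)·(-1460.3) = +4380.9 kJ/mol
(b) × 2 (×2 to match 2 C7H8(l) in the target): (2)·(-3910.1) = -7820.2 kJ/mol
(c) × 2: (2)·(-1366.7) = -2733.4 kJ/mol
(d) reversed (C4H10(g) must end up as a product): +2877.4 kJ/mol
(e): not needed (H2(g) appears nowhere else).
By Hess's law, ΔH = (-3)·(-1460.3) + (2)·(-3910.1) + (2)·(-1366.7) + (-1)·(-2877.4) = -3295.3 kJ/mol

ΔH = -3295.3 kJ/mol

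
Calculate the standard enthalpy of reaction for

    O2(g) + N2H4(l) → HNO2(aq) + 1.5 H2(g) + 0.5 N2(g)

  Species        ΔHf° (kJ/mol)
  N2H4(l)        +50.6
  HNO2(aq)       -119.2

ΔH°rxn = -169.8 kJ/mol

Products: 1·(-119.2) + 3/2·(+0.0) + 1/2·(+0.0) = -119.2
Reactants: 1·(+0.0) + 1·(+50.6) = +50.6
ΔH°rxn = (-119.2) − (+50.6) = -169.8 kJ/mol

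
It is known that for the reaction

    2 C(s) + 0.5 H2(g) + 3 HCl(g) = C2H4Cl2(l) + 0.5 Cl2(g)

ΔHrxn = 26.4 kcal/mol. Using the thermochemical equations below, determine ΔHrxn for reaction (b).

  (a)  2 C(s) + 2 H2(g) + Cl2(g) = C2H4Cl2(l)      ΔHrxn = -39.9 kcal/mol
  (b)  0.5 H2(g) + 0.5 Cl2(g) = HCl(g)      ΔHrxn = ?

(a) as written: -39.9 kcal/mol
(b) reversed and × 3: contributes −3·x
+26.4 = (-39.9) − 3·x
x = (+26.4 − (-39.9)) / (-3) = -22.1 kcal/mol

ΔHrxn = -22.1 kcal/mol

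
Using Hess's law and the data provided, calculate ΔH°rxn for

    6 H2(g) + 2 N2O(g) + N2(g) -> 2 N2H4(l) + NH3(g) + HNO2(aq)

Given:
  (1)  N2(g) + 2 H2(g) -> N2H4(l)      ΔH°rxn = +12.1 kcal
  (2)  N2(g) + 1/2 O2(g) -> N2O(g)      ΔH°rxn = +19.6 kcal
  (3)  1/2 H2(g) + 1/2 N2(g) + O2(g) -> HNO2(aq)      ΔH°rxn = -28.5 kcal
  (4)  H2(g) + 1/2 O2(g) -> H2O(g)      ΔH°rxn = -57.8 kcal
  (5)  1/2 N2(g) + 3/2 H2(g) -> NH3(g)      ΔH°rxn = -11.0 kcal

ΔH°rxn = -54.5 kcal

(1) × 2: (2)·(+12.1) = +24.2 kcal
(2) reversed and × 2: (-2)·(+19.6) = -39.2 kcal
(3) as written: -28.5 kcal
(4): not needed.
(5) as written: -11.0 kcal
ΔH°rxn = (+24.2) + (-39.2) + (-28.5) + (-11.0) = -54.5 kcal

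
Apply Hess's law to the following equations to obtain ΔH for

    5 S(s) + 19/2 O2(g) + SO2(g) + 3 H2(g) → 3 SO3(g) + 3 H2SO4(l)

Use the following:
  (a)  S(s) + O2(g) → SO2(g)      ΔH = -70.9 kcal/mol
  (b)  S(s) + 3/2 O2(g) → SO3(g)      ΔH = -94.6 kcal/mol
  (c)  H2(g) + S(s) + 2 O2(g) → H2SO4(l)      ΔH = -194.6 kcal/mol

(a) reversed (reverse to put SO2(g) on the reactant side): +70.9 kcal/mol
(b) × 3 (×3 to match 3 SO3(g) in the target): (3)·(-94.6) = -283.8 kcal/mol
(c) × 3 (scale by 3 for the 3 H2SO4(l)): (3)·(-194.6) = -583.8 kcal/mol
ΔH = (-1)·(-70.9) + (3)·(-94.6) + (3)·(-194.6) = -796.7 kcal/mol

ΔH = -796.7 kcal/mol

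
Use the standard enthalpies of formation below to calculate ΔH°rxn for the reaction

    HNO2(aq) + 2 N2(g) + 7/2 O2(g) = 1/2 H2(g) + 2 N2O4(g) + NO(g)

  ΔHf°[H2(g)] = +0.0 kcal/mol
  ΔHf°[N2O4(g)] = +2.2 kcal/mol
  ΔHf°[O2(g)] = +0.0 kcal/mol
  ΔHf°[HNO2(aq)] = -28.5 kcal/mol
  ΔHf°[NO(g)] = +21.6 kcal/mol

Products: 1/2·(+0.0) + 2·(+2.2) + 1·(+21.6) = +26.0
Reactants: 1·(-28.5) + 2·(+0.0) + 7/2·(+0.0) = -28.5
ΔH°rxn = (+26.0) − (-28.5) = 54.5 kcal/mol

ΔH°rxn = 54.5 kcal/mol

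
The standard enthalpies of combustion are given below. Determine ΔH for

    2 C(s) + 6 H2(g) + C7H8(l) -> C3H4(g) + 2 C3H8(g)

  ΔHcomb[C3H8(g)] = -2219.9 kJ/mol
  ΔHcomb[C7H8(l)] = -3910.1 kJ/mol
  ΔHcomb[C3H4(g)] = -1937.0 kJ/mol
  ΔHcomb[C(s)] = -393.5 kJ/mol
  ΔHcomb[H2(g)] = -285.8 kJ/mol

Using ΔH = Σ nΔHc°(reactants) − Σ nΔHc°(products):
= [2·(-393.5) + 6·(-285.8) + 1·(-3910.1)] − [1·(-1937.0) + 2·(-2219.9)]
= -35.1 kJ/mol

ΔH = -35.1 kJ/mol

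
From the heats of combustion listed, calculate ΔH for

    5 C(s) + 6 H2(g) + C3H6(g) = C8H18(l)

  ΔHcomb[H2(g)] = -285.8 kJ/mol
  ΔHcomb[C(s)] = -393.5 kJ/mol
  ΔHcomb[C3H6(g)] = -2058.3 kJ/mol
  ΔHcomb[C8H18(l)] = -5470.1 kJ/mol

ΔH = -270.5 kJ/mol

Using ΔH = Σ nΔHc°(reactants) − Σ nΔHc°(products):
= [5·(-393.5) + 6·(-285.8) + 1·(-2058.3)] − [1·(-5470.1)]
= -270.5 kJ/mol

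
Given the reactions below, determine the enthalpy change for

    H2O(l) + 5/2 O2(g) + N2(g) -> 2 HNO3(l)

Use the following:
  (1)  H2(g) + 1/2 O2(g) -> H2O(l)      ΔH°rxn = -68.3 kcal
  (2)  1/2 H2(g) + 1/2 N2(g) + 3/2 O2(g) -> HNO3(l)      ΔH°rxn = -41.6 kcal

ΔH°rxn = -14.9 kcal

(1) reversed (H2O(l) must end up as a reactant): +68.3 kcal
(2) × 2 (scale by 2 for the 2 HNO3(l)): (2)·(-41.6) = -83.2 kcal
Summing the manipulated equations, ΔH°rxn = (-1)·(-68.3) + (2)·(-41.6) = -14.9 kcal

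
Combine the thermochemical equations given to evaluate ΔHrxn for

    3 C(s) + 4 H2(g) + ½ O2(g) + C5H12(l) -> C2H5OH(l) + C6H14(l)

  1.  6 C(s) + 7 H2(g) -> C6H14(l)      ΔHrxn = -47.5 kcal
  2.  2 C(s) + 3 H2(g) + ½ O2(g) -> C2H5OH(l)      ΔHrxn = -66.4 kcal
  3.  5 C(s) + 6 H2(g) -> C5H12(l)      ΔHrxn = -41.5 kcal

ΔHrxn = -72.4 kcal

eq. 1 as written (C6H14(l) already on the product side): -47.5 kcal
eq. 2 as written (C2H5OH(l) already on the product side): -66.4 kcal
eq. 3 reversed (reverse to put C5H12(l) on the reactant side): +41.5 kcal
By Hess's law, ΔHrxn = (-47.5) + (-66.4) + (+41.5) = -72.4 kcal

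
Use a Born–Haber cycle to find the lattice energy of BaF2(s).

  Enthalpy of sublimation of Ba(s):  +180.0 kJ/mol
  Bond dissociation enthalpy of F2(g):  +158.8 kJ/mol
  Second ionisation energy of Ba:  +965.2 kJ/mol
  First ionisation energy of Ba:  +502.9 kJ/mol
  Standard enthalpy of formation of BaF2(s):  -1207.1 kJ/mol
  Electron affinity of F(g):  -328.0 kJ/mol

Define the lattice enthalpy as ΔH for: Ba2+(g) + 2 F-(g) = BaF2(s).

U = -2358.0 kJ/mol

ΔHf° = 1·ΔHsub + 1·(ΣIE) + 1·D(F2) + 2·EA + U
-1207.1 = 1·(+180.0) + 1·(+1468.1) + 1·(+158.8) + 2·(-328.0) + U
U = -1207.1 − (+1150.9) = -2358.0 kJ/mol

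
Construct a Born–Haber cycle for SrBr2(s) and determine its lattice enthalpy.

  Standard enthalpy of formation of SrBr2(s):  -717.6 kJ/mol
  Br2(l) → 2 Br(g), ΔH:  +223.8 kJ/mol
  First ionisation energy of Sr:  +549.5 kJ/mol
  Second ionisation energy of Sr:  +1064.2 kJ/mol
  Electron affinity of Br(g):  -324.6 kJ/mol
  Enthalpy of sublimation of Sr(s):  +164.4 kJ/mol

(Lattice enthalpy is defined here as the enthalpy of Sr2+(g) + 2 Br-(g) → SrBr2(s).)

ΔHf° = 1·ΔHsub + 1·(ΣIE) + 1·D(Br2) + 2·EA + U
-717.6 = 1·(+164.4) + 1·(+1613.7) + 1·(+223.8) + 2·(-324.6) + U
U = -717.6 − (+1352.7) = -2070.3 kJ/mol

U = -2070.3 kJ/mol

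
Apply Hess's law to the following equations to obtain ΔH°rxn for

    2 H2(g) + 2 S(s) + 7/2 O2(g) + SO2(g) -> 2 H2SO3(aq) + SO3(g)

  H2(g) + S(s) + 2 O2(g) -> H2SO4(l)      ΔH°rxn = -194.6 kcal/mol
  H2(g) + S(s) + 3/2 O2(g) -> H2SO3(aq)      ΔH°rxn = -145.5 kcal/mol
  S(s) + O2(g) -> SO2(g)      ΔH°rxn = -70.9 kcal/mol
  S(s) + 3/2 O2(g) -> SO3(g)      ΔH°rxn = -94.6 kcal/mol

ΔH°rxn = -314.7 kcal/mol

equation 1: not needed (H2SO4(l) appears nowhere else).
equation 2 × 2 (×2 to match 2 H2SO3(aq) in the target): (2)·(-145.5) = -291.0 kcal/mol
equation 3 reversed (SO2(g) must end up as a reactant): +70.9 kcal/mol
equation 4 as written (SO3(g) already on the product side): -94.6 kcal/mol
ΔH°rxn = (2)·(-145.5) + (-1)·(-70.9) + (1)·(-94.6) = -314.7 kcal/mol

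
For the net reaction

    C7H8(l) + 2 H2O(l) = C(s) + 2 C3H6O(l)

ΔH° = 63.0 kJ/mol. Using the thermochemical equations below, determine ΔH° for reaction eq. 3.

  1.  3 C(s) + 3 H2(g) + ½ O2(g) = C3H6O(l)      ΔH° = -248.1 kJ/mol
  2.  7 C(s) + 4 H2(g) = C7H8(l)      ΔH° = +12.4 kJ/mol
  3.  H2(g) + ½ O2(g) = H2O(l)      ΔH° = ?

ΔH° = -285.8 kJ/mol

eq. 1 × 2: (2)·(-248.1) = -496.2 kJ/mol
eq. 2 reversed: -12.4 kJ/mol
eq. 3 reversed and × 2: contributes −2·x
+63.0 = (-496.2) + (-12.4) − 2·x
x = (+63.0 − (-508.6)) / (-2) = -285.8 kJ/mol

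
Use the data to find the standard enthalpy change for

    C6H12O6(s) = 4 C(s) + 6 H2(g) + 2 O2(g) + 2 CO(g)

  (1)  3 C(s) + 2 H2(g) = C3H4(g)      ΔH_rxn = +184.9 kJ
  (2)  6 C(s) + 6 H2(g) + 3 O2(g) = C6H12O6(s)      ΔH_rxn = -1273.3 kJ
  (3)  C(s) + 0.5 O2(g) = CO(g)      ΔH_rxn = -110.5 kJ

(1): not needed (C3H4(g) appears nowhere else).
(2) reversed (reverse to put C6H12O6(s) on the reactant side): +1273.3 kJ
(3) × 2 (×2 to match 2 CO(g) in the target): (2)·(-110.5) = -221.0 kJ
By Hess's law, ΔH_rxn = (+1273.3) + (-221.0) = 1052.3 kJ

ΔH_rxn = 1052.3 kJ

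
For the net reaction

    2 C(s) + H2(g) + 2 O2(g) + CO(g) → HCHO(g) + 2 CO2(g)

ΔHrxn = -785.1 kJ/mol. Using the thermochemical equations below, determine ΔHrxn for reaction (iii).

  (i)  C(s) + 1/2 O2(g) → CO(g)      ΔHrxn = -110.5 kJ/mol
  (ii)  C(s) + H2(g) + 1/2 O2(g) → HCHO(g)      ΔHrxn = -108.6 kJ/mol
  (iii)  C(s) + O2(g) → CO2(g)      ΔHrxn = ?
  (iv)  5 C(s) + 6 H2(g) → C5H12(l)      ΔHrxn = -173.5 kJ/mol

ΔHrxn = -393.5 kJ/mol

(i) reversed: +110.5 kJ/mol
(ii) as written: -108.6 kJ/mol
(iii) × 2: contributes 2·x
(iv): not needed.
-785.1 = (+110.5) + (-108.6) + 2·x
x = (-785.1 − (+1.9)) / (2) = -393.5 kJ/mol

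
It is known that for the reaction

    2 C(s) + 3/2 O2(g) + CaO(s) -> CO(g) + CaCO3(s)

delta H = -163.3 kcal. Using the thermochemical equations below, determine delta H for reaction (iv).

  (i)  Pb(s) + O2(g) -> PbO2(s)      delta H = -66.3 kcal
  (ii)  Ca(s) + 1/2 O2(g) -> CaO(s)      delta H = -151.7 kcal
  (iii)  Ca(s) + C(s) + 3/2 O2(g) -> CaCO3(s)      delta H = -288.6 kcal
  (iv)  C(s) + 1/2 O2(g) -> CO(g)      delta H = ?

(i): not needed (Pb(s) appears nowhere else).
(ii) reversed (CaO(s) must end up as a reactant): +151.7 kcal
(iii) as written (CaCO3(s) already on the product side): -288.6 kcal
(iv) as written (CO(g) already on the product side): contributes x
-163.3 = (+151.7) + (-288.6) + x
x = (-163.3 − (-136.9)) / (1) = -26.4 kcal

delta H = -26.4 kcal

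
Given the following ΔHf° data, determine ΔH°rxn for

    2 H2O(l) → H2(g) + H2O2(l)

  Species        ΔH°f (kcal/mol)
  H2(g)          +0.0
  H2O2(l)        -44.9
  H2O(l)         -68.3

ΔH°rxn = 91.7 kcal/mol

ΔH°rxn = Σ nΔHf°(products) − Σ nΔHf°(reactants).
Products: 1·(+0.0) + 1·(-44.9) = -44.9
Reactants: 2·(-68.3) = -136.6
ΔH°rxn = (-44.9) − (-136.6) = 91.7 kcal/mol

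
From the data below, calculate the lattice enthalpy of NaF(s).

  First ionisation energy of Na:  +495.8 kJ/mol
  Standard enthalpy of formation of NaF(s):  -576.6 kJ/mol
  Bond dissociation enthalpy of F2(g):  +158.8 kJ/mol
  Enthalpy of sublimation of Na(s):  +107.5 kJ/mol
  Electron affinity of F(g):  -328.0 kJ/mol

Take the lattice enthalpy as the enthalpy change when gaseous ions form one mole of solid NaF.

U = -931.3 kJ/mol

ΔHf° = 1·ΔHsub + 1·(ΣIE) + 1/2·D(F2) + 1·EA + U
-576.6 = 1·(+107.5) + 1·(+495.8) + 1/2·(+158.8) + 1·(-328.0) + U
U = -576.6 − (+354.7) = -931.3 kJ/mol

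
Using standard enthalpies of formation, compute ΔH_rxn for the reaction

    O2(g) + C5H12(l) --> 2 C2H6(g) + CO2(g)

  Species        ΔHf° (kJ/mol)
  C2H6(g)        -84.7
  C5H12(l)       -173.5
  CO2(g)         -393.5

ΔH_rxn = -389.4 kJ/mol

Products: 2·(-84.7) + 1·(-393.5) = -562.9
Reactants: 1·(+0.0) + 1·(-173.5) = -173.5
ΔH_rxn = (-562.9) − (-173.5) = -389.4 kJ/mol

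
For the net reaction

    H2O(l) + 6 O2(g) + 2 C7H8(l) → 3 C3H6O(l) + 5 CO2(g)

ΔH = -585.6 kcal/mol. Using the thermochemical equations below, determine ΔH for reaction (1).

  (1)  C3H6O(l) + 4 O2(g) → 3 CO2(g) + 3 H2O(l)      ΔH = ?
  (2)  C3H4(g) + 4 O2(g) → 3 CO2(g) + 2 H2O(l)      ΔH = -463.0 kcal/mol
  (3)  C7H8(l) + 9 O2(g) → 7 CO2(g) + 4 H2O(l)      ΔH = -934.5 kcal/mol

(1) reversed and × 3 (reverse to put C3H6O(l) on the product side; ×3 to match 3 C3H6O(l) in the target): contributes −3·x
(2): not needed (C3H4(g) appears nowhere else).
(3) × 2 (×2 to match 2 C7H8(l) in the target): (2)·(-934.5) = -1869.0 kcal/mol
-585.6 = (-1869.0) − 3·x
x = (-585.6 − (-1869.0)) / (-3) = -427.8 kcal/mol

ΔH = -427.8 kcal/mol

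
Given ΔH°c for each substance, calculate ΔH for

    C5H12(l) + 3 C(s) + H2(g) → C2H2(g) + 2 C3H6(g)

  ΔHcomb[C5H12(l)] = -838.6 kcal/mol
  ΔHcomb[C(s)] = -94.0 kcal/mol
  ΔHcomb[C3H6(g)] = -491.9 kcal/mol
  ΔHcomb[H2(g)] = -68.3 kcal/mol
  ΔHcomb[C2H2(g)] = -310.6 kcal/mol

With combustion enthalpies, reactants minus products:
= [1·(-838.6) + 3·(-94.0) + 1·(-68.3)] − [1·(-310.6) + 2·(-491.9)]
= 105.5 kcal/mol

ΔH = 105.5 kcal/mol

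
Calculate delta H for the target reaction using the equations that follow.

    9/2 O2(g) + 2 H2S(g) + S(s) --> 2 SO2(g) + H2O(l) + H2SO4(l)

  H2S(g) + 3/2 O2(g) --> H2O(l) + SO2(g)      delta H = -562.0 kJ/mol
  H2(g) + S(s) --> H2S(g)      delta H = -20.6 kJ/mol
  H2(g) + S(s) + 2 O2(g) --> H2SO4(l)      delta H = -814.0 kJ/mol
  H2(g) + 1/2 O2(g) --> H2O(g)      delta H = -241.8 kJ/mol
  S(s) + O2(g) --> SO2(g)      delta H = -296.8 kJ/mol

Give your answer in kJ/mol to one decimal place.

equation 1 as written: -562.0 kJ/mol
equation 2 reversed: +20.6 kJ/mol
equation 3 as written: -814.0 kJ/mol
equation 4: not needed.
equation 5 as written: -296.8 kJ/mol
By Hess's law, delta H = (-562.0) + (+20.6) + (-814.0) + (-296.8) = -1652.2 kJ/mol

delta H = -1652.2 kJ/mol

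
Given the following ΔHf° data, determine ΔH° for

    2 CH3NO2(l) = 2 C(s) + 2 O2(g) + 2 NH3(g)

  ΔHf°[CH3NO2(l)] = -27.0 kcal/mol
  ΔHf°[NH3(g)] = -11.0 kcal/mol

ΔH° = 32.0 kcal/mol

ΔH°rxn = Σ nΔHf°(products) − Σ nΔHf°(reactants).
Products: 2·(+0.0) + 2·(+0.0) + 2·(-11.0) = -22.0
Reactants: 2·(-27.0) = -54.0
ΔH° = (-22.0) − (-54.0) = 32.0 kcal/mol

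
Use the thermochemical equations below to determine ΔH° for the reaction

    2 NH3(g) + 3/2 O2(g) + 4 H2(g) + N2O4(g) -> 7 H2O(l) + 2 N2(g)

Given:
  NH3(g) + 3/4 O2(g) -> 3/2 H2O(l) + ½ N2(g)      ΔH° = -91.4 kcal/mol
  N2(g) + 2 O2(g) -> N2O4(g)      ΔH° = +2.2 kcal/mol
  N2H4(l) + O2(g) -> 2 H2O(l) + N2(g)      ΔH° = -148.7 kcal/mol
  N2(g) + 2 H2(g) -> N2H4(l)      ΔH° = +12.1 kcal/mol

ΔH° = -458.2 kcal/mol

equation 1 × 2: (2)·(-91.4) = -182.8 kcal/mol
equation 2 reversed: -2.2 kcal/mol
equation 3 × 2: (2)·(-148.7) = -297.4 kcal/mol
equation 4 × 2: (2)·(+12.1) = +24.2 kcal/mol
Combining the equations, ΔH° = (2)·(-91.4) + (-1)·(+2.2) + (2)·(-148.7) + (2)·(+12.1) = -458.2 kcal/mol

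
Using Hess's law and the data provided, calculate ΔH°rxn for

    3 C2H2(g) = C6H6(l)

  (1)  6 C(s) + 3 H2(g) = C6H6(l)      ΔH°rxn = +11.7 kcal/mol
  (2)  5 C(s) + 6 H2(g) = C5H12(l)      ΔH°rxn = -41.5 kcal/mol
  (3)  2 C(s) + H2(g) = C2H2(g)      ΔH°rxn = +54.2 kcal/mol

(1) as written: +11.7 kcal/mol
(2): not needed.
(3) reversed and × 3: (-3)·(+54.2) = -162.6 kcal/mol
By Hess's law, ΔH°rxn = (+11.7) + (-162.6) = -150.9 kcal/mol

ΔH°rxn = -150.9 kcal/mol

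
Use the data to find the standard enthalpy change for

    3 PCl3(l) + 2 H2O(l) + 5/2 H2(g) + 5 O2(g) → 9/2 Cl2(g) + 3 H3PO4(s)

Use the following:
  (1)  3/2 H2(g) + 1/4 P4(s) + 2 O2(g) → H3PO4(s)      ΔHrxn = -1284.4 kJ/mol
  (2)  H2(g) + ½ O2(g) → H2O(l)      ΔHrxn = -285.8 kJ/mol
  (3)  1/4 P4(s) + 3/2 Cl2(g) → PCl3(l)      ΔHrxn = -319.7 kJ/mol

ΔHrxn = -2322.5 kJ/mol

(1) × 3: (3)·(-1284.4) = -3853.2 kJ/mol
(2) reversed and × 2: (-2)·(-285.8) = +571.6 kJ/mol
(3) reversed and × 3: (-3)·(-319.7) = +959.1 kJ/mol
ΔHrxn = (-3853.2) + (+571.6) + (+959.1) = -2322.5 kJ/mol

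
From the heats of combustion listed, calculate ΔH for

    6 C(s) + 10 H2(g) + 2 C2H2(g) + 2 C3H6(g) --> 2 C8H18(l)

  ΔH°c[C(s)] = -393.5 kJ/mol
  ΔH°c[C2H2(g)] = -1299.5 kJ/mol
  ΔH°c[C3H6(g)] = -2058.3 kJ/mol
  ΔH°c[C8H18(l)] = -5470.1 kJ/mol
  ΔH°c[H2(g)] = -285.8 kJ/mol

Using ΔH = Σ nΔHc°(reactants) − Σ nΔHc°(products):
= [6·(-393.5) + 10·(-285.8) + 2·(-1299.5) + 2·(-2058.3)] − [2·(-5470.1)]
= -994.4 kJ/mol

ΔH = -994.4 kJ/mol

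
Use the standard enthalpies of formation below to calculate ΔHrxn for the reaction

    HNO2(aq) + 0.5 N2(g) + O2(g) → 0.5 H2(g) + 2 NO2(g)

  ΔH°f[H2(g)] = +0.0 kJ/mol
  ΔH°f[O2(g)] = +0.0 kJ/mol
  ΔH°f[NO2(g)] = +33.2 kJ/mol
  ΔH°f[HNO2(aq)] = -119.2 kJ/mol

Products: 1/2·(+0.0) + 2·(+33.2) = +66.4
Reactants: 1·(-119.2) + 1/2·(+0.0) + 1·(+0.0) = -119.2
ΔHrxn = (+66.4) − (-119.2) = 185.6 kJ/mol

ΔHrxn = 185.6 kJ/mol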